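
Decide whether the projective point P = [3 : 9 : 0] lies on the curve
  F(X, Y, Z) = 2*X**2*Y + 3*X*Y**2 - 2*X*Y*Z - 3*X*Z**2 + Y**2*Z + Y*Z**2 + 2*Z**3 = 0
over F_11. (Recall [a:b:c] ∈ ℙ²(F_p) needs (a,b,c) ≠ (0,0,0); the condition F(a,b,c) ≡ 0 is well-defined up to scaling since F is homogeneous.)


F(3,9,0) ≡ 0 (mod 11); P is on the curve.

Evaluate F(3, 9, 0) term-by-term (mod 11).
  2*X**2*Y ↦ 2·9·9·1 = 162
  3*X*Y**2 ↦ 3·3·81·1 = 729
  -2*X*Y*Z ↦ -2·3·9·0 = 0
  -3*X*Z**2 ↦ -3·3·1·0 = 0
  Y**2*Z ↦ 1·1·81·0 = 0
  Y*Z**2 ↦ 1·1·9·0 = 0
  2*Z**3 ↦ 2·1·1·0 = 0
Sum: F(3, 9, 0) = (162) + (729) + (0) + (0) + (0) + (0) + (0) = 891.
Reducing mod 11: 891 ≡ 0 (mod 11).
Since F(a, b, c) ≡ 0 (mod 11), P lies on the curve.


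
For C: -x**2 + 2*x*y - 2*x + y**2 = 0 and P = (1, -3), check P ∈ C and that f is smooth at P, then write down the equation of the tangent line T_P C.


Tangent line at P: -10*x - 4*y - 2 = 0.

Step 1: f(1, -3) = 0, so P lies on C.
Step 2: partial derivatives
  f_x(x, y) = -2*x + 2*y - 2, f_y(x, y) = 2*x + 2*y.
  f_x(P) = -10, f_y(P) = -4 (gradient nonzero, so P is smooth).
Step 3: tangent line at P: -10·(x − 1) + -4·(y − -3) = 0.
Expanding: -10*x - 4*y - 2 = 0.


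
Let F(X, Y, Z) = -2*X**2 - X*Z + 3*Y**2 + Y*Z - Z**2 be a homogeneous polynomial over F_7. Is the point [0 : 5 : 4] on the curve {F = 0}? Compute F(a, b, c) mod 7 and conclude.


F(0,5,4) ≡ 2 (mod 7); P is NOT on the curve.

Evaluate F(0, 5, 4) term-by-term (mod 7).
  -2*X**2 ↦ -2·0·1·1 = 0
  -X*Z ↦ -1·0·1·4 = 0
  3*Y**2 ↦ 3·1·25·1 = 75
  Y*Z ↦ 1·1·5·4 = 20
  -Z**2 ↦ -1·1·1·16 = -16
Sum: F(0, 5, 4) = (0) + (0) + (75) + (20) + (-16) = 79.
Reducing mod 7: 79 ≡ 2 (mod 7).
Since F(a, b, c) ≡ 2 ≠ 0 (mod 7), P does NOT lie on the curve.


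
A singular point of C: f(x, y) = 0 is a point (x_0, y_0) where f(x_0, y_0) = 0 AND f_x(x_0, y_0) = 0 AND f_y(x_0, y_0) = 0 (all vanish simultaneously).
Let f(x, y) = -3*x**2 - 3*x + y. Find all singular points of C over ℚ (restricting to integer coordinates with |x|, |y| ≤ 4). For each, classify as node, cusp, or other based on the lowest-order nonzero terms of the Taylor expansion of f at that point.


No singular points in the scanned grid; C is smooth there.

Compute partial derivatives:
  f_x = -6*x - 3.
  f_y = 1.
f_y = 1 is a nonzero constant, so f_y never vanishes: no point (x, y) can satisfy f = f_x = f_y = 0. In particular no (x, y) ∈ {−4, ..., 4}² is singular; the curve is smooth.


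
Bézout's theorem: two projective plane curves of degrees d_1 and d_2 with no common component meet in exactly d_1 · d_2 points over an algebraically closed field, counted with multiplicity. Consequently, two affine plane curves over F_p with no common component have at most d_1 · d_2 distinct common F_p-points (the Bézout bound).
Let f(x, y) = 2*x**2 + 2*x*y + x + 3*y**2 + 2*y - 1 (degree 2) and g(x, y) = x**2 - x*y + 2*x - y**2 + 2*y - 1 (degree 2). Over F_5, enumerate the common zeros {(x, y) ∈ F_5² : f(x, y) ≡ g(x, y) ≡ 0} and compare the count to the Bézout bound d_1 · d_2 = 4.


Common zeros: ∅; count = 0; Bézout bound = 4.

deg(f) = 2, deg(g) = 2, so Bézout bound = 4.
Scan x ∈ F_5. For each x, list the y ∈ F_5 with f(x, y) ≡ 0 and those with g(x, y) ≡ 0 (mod 5); the common zeros in that column are the intersection.
  x = 0: f ≡ 0 at y ∈ {2, 4}; g ≡ 0 at y ∈ {1}; common: ∅.
  x = 1: f ≡ 0 at y ∈ ∅; g ≡ 0 at y ∈ {2, 4}; common: ∅.
  x = 2: f ≡ 0 at y ∈ ∅; g ≡ 0 at y ∈ ∅; common: ∅.
  x = 3: f ≡ 0 at y ∈ {0, 4}; g ≡ 0 at y ∈ ∅; common: ∅.
  x = 4: f ≡ 0 at y ∈ {0}; g ≡ 0 at y ∈ {1, 2}; common: ∅.
Collecting: common zeros = ∅, so the count is 0.
Comparison with the Bézout bound: 0 ≤ 4 = deg(f)·deg(g), as expected for curves with no common component (the affine F_5-count falls short of the bound because intersections may lie at infinity, over extension fields, or carry multiplicity).


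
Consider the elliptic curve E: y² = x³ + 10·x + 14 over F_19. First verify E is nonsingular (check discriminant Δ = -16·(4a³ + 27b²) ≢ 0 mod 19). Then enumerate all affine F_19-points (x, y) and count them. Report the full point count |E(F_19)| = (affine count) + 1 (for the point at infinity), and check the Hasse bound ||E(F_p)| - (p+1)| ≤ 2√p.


Affine points = {(1, 5), (1, 14), (2, 2), (2, 17), (4, 2), (4, 17), (6, 9), (6, 10), (7, 3), (7, 16), (8, 6), (8, 13), (9, 4), (9, 15), (11, 7), (11, 12), (12, 0), (13, 2), (13, 17), (15, 9), (15, 10), (17, 9), (17, 10)}; affine count = 23; |E(F_19)| = 24.

Discriminant check: Δ ∝ 4a³ + 27b² = 4·10³ + 27·14² = 4·1000 + 27·196 ≡ 1 (mod 19). Nonzero ⇒ E is nonsingular.
For each x ∈ F_19, compute rhs = x³ + 10·x + 14 mod 19, then count y ∈ F_19 with y² ≡ rhs.
  x = 0: rhs = 14, matching y values: none (0 points).
  x = 1: rhs = 6, matching y values: 5, 14 (2 points).
  x = 2: rhs = 4, matching y values: 2, 17 (2 points).
  x = 3: rhs = 14, matching y values: none (0 points).
  x = 4: rhs = 4, matching y values: 2, 17 (2 points).
  x = 5: rhs = 18, matching y values: none (0 points).
  x = 6: rhs = 5, matching y values: 9, 10 (2 points).
  x = 7: rhs = 9, matching y values: 3, 16 (2 points).
  x = 8: rhs = 17, matching y values: 6, 13 (2 points).
  x = 9: rhs = 16, matching y values: 4, 15 (2 points).
  x = 10: rhs = 12, matching y values: none (0 points).
  x = 11: rhs = 11, matching y values: 7, 12 (2 points).
  x = 12: rhs = 0, matching y values: 0 (1 points).
  x = 13: rhs = 4, matching y values: 2, 17 (2 points).
  x = 14: rhs = 10, matching y values: none (0 points).
  x = 15: rhs = 5, matching y values: 9, 10 (2 points).
  x = 16: rhs = 14, matching y values: none (0 points).
  x = 17: rhs = 5, matching y values: 9, 10 (2 points).
  x = 18: rhs = 3, matching y values: none (0 points).
Total affine count: 23.
Full point count |E(F_19)| = 23 + 1 = 24.
Hasse bound: |24 − (19+1)| = |4| = 4 ≤ 2√19 ≈ 8.7178 ✓.


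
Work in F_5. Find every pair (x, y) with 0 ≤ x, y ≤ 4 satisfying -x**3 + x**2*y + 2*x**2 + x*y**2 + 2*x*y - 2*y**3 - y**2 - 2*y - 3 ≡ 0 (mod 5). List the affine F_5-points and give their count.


Affine F_5-points: {(0, 4), (2, 3), (4, 0), (4, 2)}; count = 4.

For each of the 25 pairs (x, y) ∈ F_5², evaluate f(x, y) mod 5. Record the zeros.
  x = 0: [0↦2, 1↦2, 2↦3, 3↦3, 4↦0]  zeros at y ∈ {4}
  x = 1: [0↦3, 1↦2, 2↦4, 3↦2, 4↦4]  zeros at y ∈ ∅
  x = 2: [0↦2, 1↦2, 2↦2, 3↦0, 4↦4]  zeros at y ∈ {3}
  x = 3: [0↦3, 1↦1, 2↦1, 3↦1, 4↦4]  zeros at y ∈ ∅
  x = 4: [0↦0, 1↦3, 2↦0, 3↦4, 4↦3]  zeros at y ∈ {0, 2}
Collecting zeros: affine points = {(0, 4), (2, 3), (4, 0), (4, 2)}.
Total count |C(F_5)_aff| = 4.


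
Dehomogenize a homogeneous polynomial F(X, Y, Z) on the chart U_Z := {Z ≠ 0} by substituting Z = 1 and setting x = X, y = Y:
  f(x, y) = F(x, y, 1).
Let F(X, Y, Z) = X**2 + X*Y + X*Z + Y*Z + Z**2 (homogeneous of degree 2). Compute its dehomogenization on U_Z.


f(x, y) = x**2 + x*y + x + y + 1

On U_Z we set Z = 1. Each monomial c·X^i·Y^j·Z^k in F becomes c·x^i·y^j·1^k = c·x^i·y^j.
Substituting Z = 1: F(X, Y, 1) = x**2 + x*y + x + y + 1.
Note: deg(f) ≤ deg(F) = 2; strict inequality happens when F is divisible by Z (lost terms).


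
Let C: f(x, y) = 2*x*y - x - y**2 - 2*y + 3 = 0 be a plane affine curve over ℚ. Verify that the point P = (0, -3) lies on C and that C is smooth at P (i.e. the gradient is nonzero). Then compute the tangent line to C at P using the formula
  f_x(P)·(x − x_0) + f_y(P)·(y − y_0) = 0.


Tangent line at P: -7*x + 4*y + 12 = 0.

Step 1: f(0, -3) = 0, so P lies on C.
Step 2: partial derivatives
  f_x(x, y) = 2*y - 1, f_y(x, y) = 2*x - 2*y - 2.
  f_x(P) = -7, f_y(P) = 4 (gradient nonzero, so P is smooth).
Step 3: tangent line at P: -7·(x − 0) + 4·(y − -3) = 0.
Expanding: -7*x + 4*y + 12 = 0.


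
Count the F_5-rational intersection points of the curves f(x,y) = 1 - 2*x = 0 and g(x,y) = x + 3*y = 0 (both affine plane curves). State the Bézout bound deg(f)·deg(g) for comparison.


Common zeros: {(3, 4)}; count = 1; Bézout bound = 1.

deg(f) = 1, deg(g) = 1, so Bézout bound = 1.
Scan x ∈ F_5. For each x, list the y ∈ F_5 with f(x, y) ≡ 0 and those with g(x, y) ≡ 0 (mod 5); the common zeros in that column are the intersection.
  x = 0: f ≡ 0 at y ∈ ∅; g ≡ 0 at y ∈ {0}; common: ∅.
  x = 1: f ≡ 0 at y ∈ ∅; g ≡ 0 at y ∈ {3}; common: ∅.
  x = 2: f ≡ 0 at y ∈ ∅; g ≡ 0 at y ∈ {1}; common: ∅.
  x = 3: f ≡ 0 at y ∈ {0, 1, 2, 3, 4}; g ≡ 0 at y ∈ {4}; common: {4}.
  x = 4: f ≡ 0 at y ∈ ∅; g ≡ 0 at y ∈ {2}; common: ∅.
Collecting: common zeros = {(3, 4)}, so the count is 1.
Comparison with the Bézout bound: 1 ≤ 1 = deg(f)·deg(g), as expected for curves with no common component (the bound is attained).


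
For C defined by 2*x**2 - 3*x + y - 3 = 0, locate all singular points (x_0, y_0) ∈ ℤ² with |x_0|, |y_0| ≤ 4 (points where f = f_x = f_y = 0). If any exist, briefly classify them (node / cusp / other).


No singular points in the scanned grid; C is smooth there.

Compute partial derivatives:
  f_x = 4*x - 3.
  f_y = 1.
f_y = 1 is a nonzero constant, so f_y never vanishes: no point (x, y) can satisfy f = f_x = f_y = 0. In particular no (x, y) ∈ {−4, ..., 4}² is singular; the curve is smooth.


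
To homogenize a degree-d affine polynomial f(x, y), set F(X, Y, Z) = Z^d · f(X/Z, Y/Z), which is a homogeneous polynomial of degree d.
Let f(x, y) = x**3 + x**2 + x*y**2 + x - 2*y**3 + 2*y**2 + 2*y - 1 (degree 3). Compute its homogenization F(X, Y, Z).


F(X, Y, Z) = X**3 + X**2*Z + X*Y**2 + X*Z**2 - 2*Y**3 + 2*Y**2*Z + 2*Y*Z**2 - Z**3

deg(f) = 3.
Substitute x = X/Z, y = Y/Z into f, then multiply by Z^3.
  monomial 1·x^3·y^0 ↦ 1·X^3·Y^0·Z^0.
  monomial 1·x^2·y^0 ↦ 1·X^2·Y^0·Z^1.
  monomial 1·x^1·y^2 ↦ 1·X^1·Y^2·Z^0.
  monomial 1·x^1·y^0 ↦ 1·X^1·Y^0·Z^2.
  monomial -2·x^0·y^3 ↦ -2·X^0·Y^3·Z^0.
  monomial 2·x^0·y^2 ↦ 2·X^0·Y^2·Z^1.
  monomial 2·x^0·y^1 ↦ 2·X^0·Y^1·Z^2.
  monomial -1·x^0·y^0 ↦ -1·X^0·Y^0·Z^3.
Collecting: F(X, Y, Z) = X**3 + X**2*Z + X*Y**2 + X*Z**2 - 2*Y**3 + 2*Y**2*Z + 2*Y*Z**2 - Z**3.


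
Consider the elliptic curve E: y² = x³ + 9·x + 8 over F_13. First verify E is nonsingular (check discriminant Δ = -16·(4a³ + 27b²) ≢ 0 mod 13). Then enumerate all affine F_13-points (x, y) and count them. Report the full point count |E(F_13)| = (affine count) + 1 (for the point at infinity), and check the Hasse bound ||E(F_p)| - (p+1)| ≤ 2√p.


Affine points = {(3, 6), (3, 7), (4, 2), (4, 11), (5, 3), (5, 10), (9, 5), (9, 8)}; affine count = 8; |E(F_13)| = 9.

Discriminant check: Δ ∝ 4a³ + 27b² = 4·9³ + 27·8² = 4·729 + 27·64 ≡ 3 (mod 13). Nonzero ⇒ E is nonsingular.
For each x ∈ F_13, compute rhs = x³ + 9·x + 8 mod 13, then count y ∈ F_13 with y² ≡ rhs.
  x = 0: rhs = 8, matching y values: none (0 points).
  x = 1: rhs = 5, matching y values: none (0 points).
  x = 2: rhs = 8, matching y values: none (0 points).
  x = 3: rhs = 10, matching y values: 6, 7 (2 points).
  x = 4: rhs = 4, matching y values: 2, 11 (2 points).
  x = 5: rhs = 9, matching y values: 3, 10 (2 points).
  x = 6: rhs = 5, matching y values: none (0 points).
  x = 7: rhs = 11, matching y values: none (0 points).
  x = 8: rhs = 7, matching y values: none (0 points).
  x = 9: rhs = 12, matching y values: 5, 8 (2 points).
  x = 10: rhs = 6, matching y values: none (0 points).
  x = 11: rhs = 8, matching y values: none (0 points).
  x = 12: rhs = 11, matching y values: none (0 points).
Total affine count: 8.
Full point count |E(F_13)| = 8 + 1 = 9.
Hasse bound: |9 − (13+1)| = |-5| = 5 ≤ 2√13 ≈ 7.2111 ✓.


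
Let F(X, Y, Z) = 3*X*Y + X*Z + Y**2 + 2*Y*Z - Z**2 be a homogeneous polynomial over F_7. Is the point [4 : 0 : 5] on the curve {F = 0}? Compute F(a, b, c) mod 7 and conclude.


F(4,0,5) ≡ 2 (mod 7); P is NOT on the curve.

Evaluate F(4, 0, 5) term-by-term (mod 7).
  3*X*Y ↦ 3·4·0·1 = 0
  X*Z ↦ 1·4·1·5 = 20
  Y**2 ↦ 1·1·0·1 = 0
  2*Y*Z ↦ 2·1·0·5 = 0
  -Z**2 ↦ -1·1·1·25 = -25
Sum: F(4, 0, 5) = (0) + (20) + (0) + (0) + (-25) = -5.
Reducing mod 7: -5 ≡ 2 (mod 7).
Since F(a, b, c) ≡ 2 ≠ 0 (mod 7), P does NOT lie on the curve.


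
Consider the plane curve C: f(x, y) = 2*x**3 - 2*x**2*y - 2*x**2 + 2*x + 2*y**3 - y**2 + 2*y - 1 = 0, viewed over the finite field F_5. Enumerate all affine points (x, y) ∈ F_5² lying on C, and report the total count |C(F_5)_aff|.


Affine F_5-points: {(0, 2), (0, 3), (4, 2), (4, 4)}; count = 4.

For each of the 25 pairs (x, y) ∈ F_5², evaluate f(x, y) mod 5. Record the zeros.
  x = 0: [0↦4, 1↦2, 2↦0, 3↦0, 4↦4]  zeros at y ∈ {2, 3}
  x = 1: [0↦1, 1↦2, 2↦3, 3↦1, 4↦3]  zeros at y ∈ ∅
  x = 2: [0↦1, 1↦1, 2↦1, 3↦3, 4↦4]  zeros at y ∈ ∅
  x = 3: [0↦1, 1↦1, 2↦1, 3↦3, 4↦4]  zeros at y ∈ ∅
  x = 4: [0↦3, 1↦4, 2↦0, 3↦3, 4↦0]  zeros at y ∈ {2, 4}
Collecting zeros: affine points = {(0, 2), (0, 3), (4, 2), (4, 4)}.
Total count |C(F_5)_aff| = 4.


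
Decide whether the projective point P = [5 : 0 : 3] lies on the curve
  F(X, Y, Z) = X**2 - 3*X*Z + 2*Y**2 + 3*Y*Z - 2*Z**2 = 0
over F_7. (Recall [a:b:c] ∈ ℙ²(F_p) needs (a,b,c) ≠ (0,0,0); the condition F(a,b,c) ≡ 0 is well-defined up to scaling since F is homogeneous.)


F(5,0,3) ≡ 4 (mod 7); P is NOT on the curve.

Evaluate F(5, 0, 3) term-by-term (mod 7).
  X**2 ↦ 1·25·1·1 = 25
  -3*X*Z ↦ -3·5·1·3 = -45
  2*Y**2 ↦ 2·1·0·1 = 0
  3*Y*Z ↦ 3·1·0·3 = 0
  -2*Z**2 ↦ -2·1·1·9 = -18
Sum: F(5, 0, 3) = (25) + (-45) + (0) + (0) + (-18) = -38.
Reducing mod 7: -38 ≡ 4 (mod 7).
Since F(a, b, c) ≡ 4 ≠ 0 (mod 7), P does NOT lie on the curve.


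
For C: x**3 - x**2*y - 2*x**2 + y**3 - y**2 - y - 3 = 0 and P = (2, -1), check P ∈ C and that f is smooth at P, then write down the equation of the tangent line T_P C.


Tangent line at P: 8*x - 16 = 0.

Step 1: f(2, -1) = 0, so P lies on C.
Step 2: partial derivatives
  f_x(x, y) = 3*x**2 - 2*x*y - 4*x, f_y(x, y) = -x**2 + 3*y**2 - 2*y - 1.
  f_x(P) = 8, f_y(P) = 0 (gradient nonzero, so P is smooth).
Step 3: tangent line at P: 8·(x − 2) + 0·(y − -1) = 0.
Expanding: 8*x - 16 = 0.


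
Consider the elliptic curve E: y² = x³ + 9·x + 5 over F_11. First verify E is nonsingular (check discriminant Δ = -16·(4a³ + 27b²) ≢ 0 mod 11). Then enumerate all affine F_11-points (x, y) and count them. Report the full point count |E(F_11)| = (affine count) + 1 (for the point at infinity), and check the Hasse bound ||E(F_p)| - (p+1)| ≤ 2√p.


Affine points = {(0, 4), (0, 7), (1, 2), (1, 9), (2, 3), (2, 8), (3, 2), (3, 9), (6, 0), (7, 2), (7, 9), (9, 1), (9, 10)}; affine count = 13; |E(F_11)| = 14.

Discriminant check: Δ ∝ 4a³ + 27b² = 4·9³ + 27·5² = 4·729 + 27·25 ≡ 5 (mod 11). Nonzero ⇒ E is nonsingular.
For each x ∈ F_11, compute rhs = x³ + 9·x + 5 mod 11, then count y ∈ F_11 with y² ≡ rhs.
  x = 0: rhs = 5, matching y values: 4, 7 (2 points).
  x = 1: rhs = 4, matching y values: 2, 9 (2 points).
  x = 2: rhs = 9, matching y values: 3, 8 (2 points).
  x = 3: rhs = 4, matching y values: 2, 9 (2 points).
  x = 4: rhs = 6, matching y values: none (0 points).
  x = 5: rhs = 10, matching y values: none (0 points).
  x = 6: rhs = 0, matching y values: 0 (1 points).
  x = 7: rhs = 4, matching y values: 2, 9 (2 points).
  x = 8: rhs = 6, matching y values: none (0 points).
  x = 9: rhs = 1, matching y values: 1, 10 (2 points).
  x = 10: rhs = 6, matching y values: none (0 points).
Total affine count: 13.
Full point count |E(F_11)| = 13 + 1 = 14.
Hasse bound: |14 − (11+1)| = |2| = 2 ≤ 2√11 ≈ 6.6332 ✓.


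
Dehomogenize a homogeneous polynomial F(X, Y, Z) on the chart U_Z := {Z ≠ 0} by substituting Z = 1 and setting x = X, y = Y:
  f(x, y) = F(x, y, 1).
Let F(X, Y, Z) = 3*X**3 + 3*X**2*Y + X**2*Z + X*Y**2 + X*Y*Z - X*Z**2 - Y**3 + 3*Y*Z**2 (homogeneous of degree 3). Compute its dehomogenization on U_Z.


f(x, y) = 3*x**3 + 3*x**2*y + x**2 + x*y**2 + x*y - x - y**3 + 3*y

On U_Z we set Z = 1. Each monomial c·X^i·Y^j·Z^k in F becomes c·x^i·y^j·1^k = c·x^i·y^j.
Substituting Z = 1: F(X, Y, 1) = 3*x**3 + 3*x**2*y + x**2 + x*y**2 + x*y - x - y**3 + 3*y.
Note: deg(f) ≤ deg(F) = 3; strict inequality happens when F is divisible by Z (lost terms).


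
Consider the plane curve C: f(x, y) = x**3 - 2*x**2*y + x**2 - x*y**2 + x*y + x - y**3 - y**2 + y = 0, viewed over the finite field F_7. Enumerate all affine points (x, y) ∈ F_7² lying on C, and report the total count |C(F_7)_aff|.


Affine F_7-points: {(0, 0), (1, 1), (1, 3), (2, 0), (4, 0), (4, 4), (4, 5), (5, 2)}; count = 8.

For each of the 49 pairs (x, y) ∈ F_7², evaluate f(x, y) mod 7. Record the zeros.
  x = 0: [0↦0, 1↦6, 2↦4, 3↦2, 4↦1, 5↦2, 6↦6]  zeros at y ∈ {0}
  x = 1: [0↦3, 1↦0, 2↦1, 3↦0, 4↦5, 5↦3, 6↦2]  zeros at y ∈ {1, 3}
  x = 2: [0↦0, 1↦5, 2↦5, 3↦1, 4↦1, 5↦6, 6↦3]  zeros at y ∈ {0}
  x = 3: [0↦4, 1↦6, 2↦1, 3↦4, 4↦2, 5↦3, 6↦1]  zeros at y ∈ ∅
  x = 4: [0↦0, 1↦2, 2↦2, 3↦1, 4↦0, 5↦0, 6↦2]  zeros at y ∈ {0, 4, 5}
  x = 5: [0↦1, 1↦6, 2↦0, 3↦5, 4↦1, 5↦3, 6↦5]  zeros at y ∈ {2}
  x = 6: [0↦6, 1↦3, 2↦1, 3↦1, 4↦4, 5↦4, 6↦2]  zeros at y ∈ ∅
Collecting zeros: affine points = {(0, 0), (1, 1), (1, 3), (2, 0), (4, 0), (4, 4), (4, 5), (5, 2)}.
Total count |C(F_7)_aff| = 8.


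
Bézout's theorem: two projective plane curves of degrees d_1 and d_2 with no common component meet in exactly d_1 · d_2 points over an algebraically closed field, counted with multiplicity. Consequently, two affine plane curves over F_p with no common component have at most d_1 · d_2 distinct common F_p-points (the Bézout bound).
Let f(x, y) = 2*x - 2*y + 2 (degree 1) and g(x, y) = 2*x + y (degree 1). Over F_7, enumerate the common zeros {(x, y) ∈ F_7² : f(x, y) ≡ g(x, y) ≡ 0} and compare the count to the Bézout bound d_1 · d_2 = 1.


Common zeros: {(2, 3)}; count = 1; Bézout bound = 1.

deg(f) = 1, deg(g) = 1, so Bézout bound = 1.
Scan x ∈ F_7. For each x, list the y ∈ F_7 with f(x, y) ≡ 0 and those with g(x, y) ≡ 0 (mod 7); the common zeros in that column are the intersection.
  x = 0: f ≡ 0 at y ∈ {1}; g ≡ 0 at y ∈ {0}; common: ∅.
  x = 1: f ≡ 0 at y ∈ {2}; g ≡ 0 at y ∈ {5}; common: ∅.
  x = 2: f ≡ 0 at y ∈ {3}; g ≡ 0 at y ∈ {3}; common: {3}.
  x = 3: f ≡ 0 at y ∈ {4}; g ≡ 0 at y ∈ {1}; common: ∅.
  x = 4: f ≡ 0 at y ∈ {5}; g ≡ 0 at y ∈ {6}; common: ∅.
  x = 5: f ≡ 0 at y ∈ {6}; g ≡ 0 at y ∈ {4}; common: ∅.
  x = 6: f ≡ 0 at y ∈ {0}; g ≡ 0 at y ∈ {2}; common: ∅.
Collecting: common zeros = {(2, 3)}, so the count is 1.
Comparison with the Bézout bound: 1 ≤ 1 = deg(f)·deg(g), as expected for curves with no common component (the bound is attained).


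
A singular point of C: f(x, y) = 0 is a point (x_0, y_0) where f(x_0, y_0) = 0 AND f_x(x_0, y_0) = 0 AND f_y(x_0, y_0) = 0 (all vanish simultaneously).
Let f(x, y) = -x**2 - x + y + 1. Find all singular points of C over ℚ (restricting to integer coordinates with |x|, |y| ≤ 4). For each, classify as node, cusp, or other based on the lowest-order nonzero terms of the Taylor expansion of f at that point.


No singular points in the scanned grid; C is smooth there.

Compute partial derivatives:
  f_x = -2*x - 1.
  f_y = 1.
f_y = 1 is a nonzero constant, so f_y never vanishes: no point (x, y) can satisfy f = f_x = f_y = 0. In particular no (x, y) ∈ {−4, ..., 4}² is singular; the curve is smooth.


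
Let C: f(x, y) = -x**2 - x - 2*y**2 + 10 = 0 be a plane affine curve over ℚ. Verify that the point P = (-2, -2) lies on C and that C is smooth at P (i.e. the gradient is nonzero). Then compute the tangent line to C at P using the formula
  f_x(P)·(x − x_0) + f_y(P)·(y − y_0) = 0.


Tangent line at P: 3*x + 8*y + 22 = 0.

Step 1: f(-2, -2) = 0, so P lies on C.
Step 2: partial derivatives
  f_x(x, y) = -2*x - 1, f_y(x, y) = -4*y.
  f_x(P) = 3, f_y(P) = 8 (gradient nonzero, so P is smooth).
Step 3: tangent line at P: 3·(x − -2) + 8·(y − -2) = 0.
Expanding: 3*x + 8*y + 22 = 0.


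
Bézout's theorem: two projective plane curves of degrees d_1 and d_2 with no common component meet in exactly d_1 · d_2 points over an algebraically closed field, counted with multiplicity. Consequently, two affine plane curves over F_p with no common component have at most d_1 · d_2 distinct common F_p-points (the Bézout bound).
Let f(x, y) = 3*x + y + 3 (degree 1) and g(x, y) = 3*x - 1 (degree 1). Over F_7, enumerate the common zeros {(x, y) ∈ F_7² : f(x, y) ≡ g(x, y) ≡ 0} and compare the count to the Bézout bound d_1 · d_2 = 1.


Common zeros: {(5, 3)}; count = 1; Bézout bound = 1.

deg(f) = 1, deg(g) = 1, so Bézout bound = 1.
Scan x ∈ F_7. For each x, list the y ∈ F_7 with f(x, y) ≡ 0 and those with g(x, y) ≡ 0 (mod 7); the common zeros in that column are the intersection.
  x = 0: f ≡ 0 at y ∈ {4}; g ≡ 0 at y ∈ ∅; common: ∅.
  x = 1: f ≡ 0 at y ∈ {1}; g ≡ 0 at y ∈ ∅; common: ∅.
  x = 2: f ≡ 0 at y ∈ {5}; g ≡ 0 at y ∈ ∅; common: ∅.
  x = 3: f ≡ 0 at y ∈ {2}; g ≡ 0 at y ∈ ∅; common: ∅.
  x = 4: f ≡ 0 at y ∈ {6}; g ≡ 0 at y ∈ ∅; common: ∅.
  x = 5: f ≡ 0 at y ∈ {3}; g ≡ 0 at y ∈ {0, 1, 2, 3, 4, 5, 6}; common: {3}.
  x = 6: f ≡ 0 at y ∈ {0}; g ≡ 0 at y ∈ ∅; common: ∅.
Collecting: common zeros = {(5, 3)}, so the count is 1.
Comparison with the Bézout bound: 1 ≤ 1 = deg(f)·deg(g), as expected for curves with no common component (the bound is attained).


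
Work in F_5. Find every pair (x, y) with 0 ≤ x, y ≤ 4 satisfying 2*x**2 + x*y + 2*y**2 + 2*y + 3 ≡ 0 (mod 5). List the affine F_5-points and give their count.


Affine F_5-points: {(0, 2), (1, 0), (1, 1), (4, 0), (4, 2)}; count = 5.

For each of the 25 pairs (x, y) ∈ F_5², evaluate f(x, y) mod 5. Record the zeros.
  x = 0: [0↦3, 1↦2, 2↦0, 3↦2, 4↦3]  zeros at y ∈ {2}
  x = 1: [0↦0, 1↦0, 2↦4, 3↦2, 4↦4]  zeros at y ∈ {0, 1}
  x = 2: [0↦1, 1↦2, 2↦2, 3↦1, 4↦4]  zeros at y ∈ ∅
  x = 3: [0↦1, 1↦3, 2↦4, 3↦4, 4↦3]  zeros at y ∈ ∅
  x = 4: [0↦0, 1↦3, 2↦0, 3↦1, 4↦1]  zeros at y ∈ {0, 2}
Collecting zeros: affine points = {(0, 2), (1, 0), (1, 1), (4, 0), (4, 2)}.
Total count |C(F_5)_aff| = 5.


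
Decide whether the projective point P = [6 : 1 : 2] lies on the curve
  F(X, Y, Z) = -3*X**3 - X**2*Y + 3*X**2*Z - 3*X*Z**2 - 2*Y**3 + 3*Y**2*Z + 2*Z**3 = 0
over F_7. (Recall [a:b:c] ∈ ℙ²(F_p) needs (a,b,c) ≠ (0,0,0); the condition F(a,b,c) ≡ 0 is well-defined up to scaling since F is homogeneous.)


F(6,1,2) ≡ 5 (mod 7); P is NOT on the curve.

Evaluate F(6, 1, 2) term-by-term (mod 7).
  -3*X**3 ↦ -3·216·1·1 = -648
  -X**2*Y ↦ -1·36·1·1 = -36
  3*X**2*Z ↦ 3·36·1·2 = 216
  -3*X*Z**2 ↦ -3·6·1·4 = -72
  -2*Y**3 ↦ -2·1·1·1 = -2
  3*Y**2*Z ↦ 3·1·1·2 = 6
  2*Z**3 ↦ 2·1·1·8 = 16
Sum: F(6, 1, 2) = (-648) + (-36) + (216) + (-72) + (-2) + (6) + (16) = -520.
Reducing mod 7: -520 ≡ 5 (mod 7).
Since F(a, b, c) ≡ 5 ≠ 0 (mod 7), P does NOT lie on the curve.


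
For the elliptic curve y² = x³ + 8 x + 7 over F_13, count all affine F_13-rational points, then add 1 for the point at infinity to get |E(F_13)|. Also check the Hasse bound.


Affine points = {(1, 4), (1, 9), (4, 5), (4, 8), (5, 4), (5, 9), (7, 4), (7, 9), (11, 3), (11, 10)}; affine count = 10; |E(F_13)| = 11.

Discriminant check: Δ ∝ 4a³ + 27b² = 4·8³ + 27·7² = 4·512 + 27·49 ≡ 4 (mod 13). Nonzero ⇒ E is nonsingular.
For each x ∈ F_13, compute rhs = x³ + 8·x + 7 mod 13, then count y ∈ F_13 with y² ≡ rhs.
  x = 0: rhs = 7, matching y values: none (0 points).
  x = 1: rhs = 3, matching y values: 4, 9 (2 points).
  x = 2: rhs = 5, matching y values: none (0 points).
  x = 3: rhs = 6, matching y values: none (0 points).
  x = 4: rhs = 12, matching y values: 5, 8 (2 points).
  x = 5: rhs = 3, matching y values: 4, 9 (2 points).
  x = 6: rhs = 11, matching y values: none (0 points).
  x = 7: rhs = 3, matching y values: 4, 9 (2 points).
  x = 8: rhs = 11, matching y values: none (0 points).
  x = 9: rhs = 2, matching y values: none (0 points).
  x = 10: rhs = 8, matching y values: none (0 points).
  x = 11: rhs = 9, matching y values: 3, 10 (2 points).
  x = 12: rhs = 11, matching y values: none (0 points).
Total affine count: 10.
Full point count |E(F_13)| = 10 + 1 = 11.
Hasse bound: |11 − (13+1)| = |-3| = 3 ≤ 2√13 ≈ 7.2111 ✓.


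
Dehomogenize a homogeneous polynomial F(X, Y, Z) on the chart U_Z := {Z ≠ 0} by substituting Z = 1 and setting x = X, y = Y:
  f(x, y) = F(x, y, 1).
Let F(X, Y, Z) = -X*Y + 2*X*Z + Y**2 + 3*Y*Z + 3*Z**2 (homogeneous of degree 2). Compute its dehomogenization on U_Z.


f(x, y) = -x*y + 2*x + y**2 + 3*y + 3

On U_Z we set Z = 1. Each monomial c·X^i·Y^j·Z^k in F becomes c·x^i·y^j·1^k = c·x^i·y^j.
Substituting Z = 1: F(X, Y, 1) = -x*y + 2*x + y**2 + 3*y + 3.
Note: deg(f) ≤ deg(F) = 2; strict inequality happens when F is divisible by Z (lost terms).


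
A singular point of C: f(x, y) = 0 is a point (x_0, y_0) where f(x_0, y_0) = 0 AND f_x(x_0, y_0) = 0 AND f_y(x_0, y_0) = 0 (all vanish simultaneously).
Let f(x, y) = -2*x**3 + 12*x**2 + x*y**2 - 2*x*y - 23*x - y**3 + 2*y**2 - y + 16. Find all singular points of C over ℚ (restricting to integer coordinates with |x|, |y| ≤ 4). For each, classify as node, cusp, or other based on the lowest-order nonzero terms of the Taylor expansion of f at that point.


Singular points: {(2, 1)}; classification: cusp.

Compute partial derivatives:
  f_x = -6*x**2 + 24*x + y**2 - 2*y - 23.
  f_y = 2*x*y - 2*x - 3*y**2 + 4*y - 1.
Scan x_0 ∈ {−4, ..., 4}. For each x_0, f_y(x_0, y) is a polynomial in y; find its integer roots y ∈ {−4, ..., 4}, then test f_x and f at those candidates.
  x = -4: f_y(-4, y) = -3*y**2 - 4*y + 7; vanishes at y ∈ {1}. (-4, 1): f_x = -216 ≠ 0.
  x = -3: f_y(-3, y) = -3*y**2 - 2*y + 5; vanishes at y ∈ {1}. (-3, 1): f_x = -150 ≠ 0.
  x = -2: f_y(-2, y) = 3 - 3*y**2; vanishes at y ∈ {-1, 1}. (-2, -1): f_x = -92 ≠ 0; (-2, 1): f_x = -96 ≠ 0.
  x = -1: f_y(-1, y) = -3*y**2 + 2*y + 1; vanishes at y ∈ {1}. (-1, 1): f_x = -54 ≠ 0.
  x = 0: f_y(0, y) = -3*y**2 + 4*y - 1; vanishes at y ∈ {1}. (0, 1): f_x = -24 ≠ 0.
  x = 1: f_y(1, y) = -3*y**2 + 6*y - 3; vanishes at y ∈ {1}. (1, 1): f_x = -6 ≠ 0.
  x = 2: f_y(2, y) = -3*y**2 + 8*y - 5; vanishes at y ∈ {1}. (2, 1): f_x = 0, f = 0 — SINGULAR.
  x = 3: f_y(3, y) = -3*y**2 + 10*y - 7; vanishes at y ∈ {1}. (3, 1): f_x = -6 ≠ 0.
  x = 4: f_y(4, y) = -3*y**2 + 12*y - 9; vanishes at y ∈ {1, 3}. (4, 1): f_x = -24 ≠ 0; (4, 3): f_x = -20 ≠ 0.
Only singular point on the grid: (2, 1).
Classify: substitute x = 2 + u, y = 1 + v and expand: f = -2*u**3 + u*v**2 - v**3 + v**2.
No constant or linear terms (consistent with a singular point). Quadratic part: v**2. Cubic part: -2*u**3 + u*v**2 - v**3.
The quadratic part v**2 is a perfect square, so there is a single (double) tangent line v = 0, i.e. y = 1. Restricting the cubic part to that line (v = 0) leaves -2*u**3 ≠ 0, so f is not divisible by v and the branch is v² ≈ 2*u**3 to lowest order — this is a cusp.
Classification: cusp.


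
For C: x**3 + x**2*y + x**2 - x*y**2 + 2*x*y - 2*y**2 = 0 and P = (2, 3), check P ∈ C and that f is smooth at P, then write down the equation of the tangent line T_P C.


Tangent line at P: 25*x - 16*y - 2 = 0.

Step 1: f(2, 3) = 0, so P lies on C.
Step 2: partial derivatives
  f_x(x, y) = 3*x**2 + 2*x*y + 2*x - y**2 + 2*y, f_y(x, y) = x**2 - 2*x*y + 2*x - 4*y.
  f_x(P) = 25, f_y(P) = -16 (gradient nonzero, so P is smooth).
Step 3: tangent line at P: 25·(x − 2) + -16·(y − 3) = 0.
Expanding: 25*x - 16*y - 2 = 0.


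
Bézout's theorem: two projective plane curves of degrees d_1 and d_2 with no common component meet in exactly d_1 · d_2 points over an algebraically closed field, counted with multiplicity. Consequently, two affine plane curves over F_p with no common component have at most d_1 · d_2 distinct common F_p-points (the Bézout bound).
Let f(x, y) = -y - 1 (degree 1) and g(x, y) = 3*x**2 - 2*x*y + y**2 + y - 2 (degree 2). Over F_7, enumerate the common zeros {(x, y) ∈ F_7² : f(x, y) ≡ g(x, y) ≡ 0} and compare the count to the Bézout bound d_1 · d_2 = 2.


Common zeros: {(2, 6)}; count = 1; Bézout bound = 2.

deg(f) = 1, deg(g) = 2, so Bézout bound = 2.
Scan x ∈ F_7. For each x, list the y ∈ F_7 with f(x, y) ≡ 0 and those with g(x, y) ≡ 0 (mod 7); the common zeros in that column are the intersection.
  x = 0: f ≡ 0 at y ∈ {6}; g ≡ 0 at y ∈ {1, 5}; common: ∅.
  x = 1: f ≡ 0 at y ∈ {6}; g ≡ 0 at y ∈ {3, 5}; common: ∅.
  x = 2: f ≡ 0 at y ∈ {6}; g ≡ 0 at y ∈ {4, 6}; common: {6}.
  x = 3: f ≡ 0 at y ∈ {6}; g ≡ 0 at y ∈ {1, 4}; common: ∅.
  x = 4: f ≡ 0 at y ∈ {6}; g ≡ 0 at y ∈ ∅; common: ∅.
  x = 5: f ≡ 0 at y ∈ {6}; g ≡ 0 at y ∈ ∅; common: ∅.
  x = 6: f ≡ 0 at y ∈ {6}; g ≡ 0 at y ∈ ∅; common: ∅.
Collecting: common zeros = {(2, 6)}, so the count is 1.
Comparison with the Bézout bound: 1 ≤ 2 = deg(f)·deg(g), as expected for curves with no common component (the affine F_7-count falls short of the bound because intersections may lie at infinity, over extension fields, or carry multiplicity).


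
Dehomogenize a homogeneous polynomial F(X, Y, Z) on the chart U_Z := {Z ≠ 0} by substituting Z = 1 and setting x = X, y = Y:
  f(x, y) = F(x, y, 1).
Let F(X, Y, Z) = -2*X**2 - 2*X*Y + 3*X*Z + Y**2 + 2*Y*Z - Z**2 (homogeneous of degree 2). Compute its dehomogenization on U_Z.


f(x, y) = -2*x**2 - 2*x*y + 3*x + y**2 + 2*y - 1

On U_Z we set Z = 1. Each monomial c·X^i·Y^j·Z^k in F becomes c·x^i·y^j·1^k = c·x^i·y^j.
Substituting Z = 1: F(X, Y, 1) = -2*x**2 - 2*x*y + 3*x + y**2 + 2*y - 1.
Note: deg(f) ≤ deg(F) = 2; strict inequality happens when F is divisible by Z (lost terms).


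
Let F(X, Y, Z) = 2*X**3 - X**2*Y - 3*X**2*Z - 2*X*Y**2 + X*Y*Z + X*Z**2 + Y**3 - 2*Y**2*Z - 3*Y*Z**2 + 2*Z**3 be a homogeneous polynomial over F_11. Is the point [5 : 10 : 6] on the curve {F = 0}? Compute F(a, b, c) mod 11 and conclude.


F(5,10,6) ≡ 8 (mod 11); P is NOT on the curve.

Evaluate F(5, 10, 6) term-by-term (mod 11).
  2*X**3 ↦ 2·125·1·1 = 250
  -X**2*Y ↦ -1·25·10·1 = -250
  -3*X**2*Z ↦ -3·25·1·6 = -450
  -2*X*Y**2 ↦ -2·5·100·1 = -1000
  X*Y*Z ↦ 1·5·10·6 = 300
  X*Z**2 ↦ 1·5·1·36 = 180
  Y**3 ↦ 1·1·1000·1 = 1000
  -2*Y**2*Z ↦ -2·1·100·6 = -1200
  -3*Y*Z**2 ↦ -3·1·10·36 = -1080
  2*Z**3 ↦ 2·1·1·216 = 432
Sum: F(5, 10, 6) = (250) + (-250) + (-450) + (-1000) + (300) + (180) + (1000) + (-1200) + (-1080) + (432) = -1818.
Reducing mod 11: -1818 ≡ 8 (mod 11).
Since F(a, b, c) ≡ 8 ≠ 0 (mod 11), P does NOT lie on the curve.


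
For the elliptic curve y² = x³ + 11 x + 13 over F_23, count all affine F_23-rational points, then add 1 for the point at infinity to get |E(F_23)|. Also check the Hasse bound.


Affine points = {(0, 6), (0, 17), (1, 5), (1, 18), (3, 2), (3, 21), (4, 11), (4, 12), (5, 3), (5, 20), (9, 6), (9, 17), (11, 4), (11, 19), (14, 6), (14, 17), (21, 11), (21, 12), (22, 1), (22, 22)}; affine count = 20; |E(F_23)| = 21.

Discriminant check: Δ ∝ 4a³ + 27b² = 4·11³ + 27·13² = 4·1331 + 27·169 ≡ 20 (mod 23). Nonzero ⇒ E is nonsingular.
For each x ∈ F_23, compute rhs = x³ + 11·x + 13 mod 23, then count y ∈ F_23 with y² ≡ rhs.
  x = 0: rhs = 13, matching y values: 6, 17 (2 points).
  x = 1: rhs = 2, matching y values: 5, 18 (2 points).
  x = 2: rhs = 20, matching y values: none (0 points).
  x = 3: rhs = 4, matching y values: 2, 21 (2 points).
  x = 4: rhs = 6, matching y values: 11, 12 (2 points).
  x = 5: rhs = 9, matching y values: 3, 20 (2 points).
  x = 6: rhs = 19, matching y values: none (0 points).
  x = 7: rhs = 19, matching y values: none (0 points).
  x = 8: rhs = 15, matching y values: none (0 points).
  x = 9: rhs = 13, matching y values: 6, 17 (2 points).
  x = 10: rhs = 19, matching y values: none (0 points).
  x = 11: rhs = 16, matching y values: 4, 19 (2 points).
  x = 12: rhs = 10, matching y values: none (0 points).
  x = 13: rhs = 7, matching y values: none (0 points).
  x = 14: rhs = 13, matching y values: 6, 17 (2 points).
  x = 15: rhs = 11, matching y values: none (0 points).
  x = 16: rhs = 7, matching y values: none (0 points).
  x = 17: rhs = 7, matching y values: none (0 points).
  x = 18: rhs = 17, matching y values: none (0 points).
  x = 19: rhs = 20, matching y values: none (0 points).
  x = 20: rhs = 22, matching y values: none (0 points).
  x = 21: rhs = 6, matching y values: 11, 12 (2 points).
  x = 22: rhs = 1, matching y values: 1, 22 (2 points).
Total affine count: 20.
Full point count |E(F_23)| = 20 + 1 = 21.
Hasse bound: |21 − (23+1)| = |-3| = 3 ≤ 2√23 ≈ 9.5917 ✓.


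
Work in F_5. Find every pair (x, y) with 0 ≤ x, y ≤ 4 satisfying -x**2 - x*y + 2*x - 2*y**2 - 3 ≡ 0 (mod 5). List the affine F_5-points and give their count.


Affine F_5-points: {(0, 1), (0, 4), (1, 1), (2, 2), (3, 2), (3, 4)}; count = 6.

For each of the 25 pairs (x, y) ∈ F_5², evaluate f(x, y) mod 5. Record the zeros.
  x = 0: [0↦2, 1↦0, 2↦4, 3↦4, 4↦0]  zeros at y ∈ {1, 4}
  x = 1: [0↦3, 1↦0, 2↦3, 3↦2, 4↦2]  zeros at y ∈ {1}
  x = 2: [0↦2, 1↦3, 2↦0, 3↦3, 4↦2]  zeros at y ∈ {2}
  x = 3: [0↦4, 1↦4, 2↦0, 3↦2, 4↦0]  zeros at y ∈ {2, 4}
  x = 4: [0↦4, 1↦3, 2↦3, 3↦4, 4↦1]  zeros at y ∈ ∅
Collecting zeros: affine points = {(0, 1), (0, 4), (1, 1), (2, 2), (3, 2), (3, 4)}.
Total count |C(F_5)_aff| = 6.


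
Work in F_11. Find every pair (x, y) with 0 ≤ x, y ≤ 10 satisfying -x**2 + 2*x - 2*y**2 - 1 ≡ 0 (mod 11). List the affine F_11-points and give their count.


Affine F_11-points: {(0, 4), (0, 7), (1, 0), (2, 4), (2, 7), (3, 3), (3, 8), (4, 1), (4, 10), (5, 5), (5, 6), (6, 2), (6, 9), (7, 2), (7, 9), (8, 5), (8, 6), (9, 1), (9, 10), (10, 3), (10, 8)}; count = 21.

For each of the 121 pairs (x, y) ∈ F_11², evaluate f(x, y) mod 11. Record the zeros.
  x = 0: [0↦10, 1↦8, 2↦2, 3↦3, 4↦0, 5↦4, 6↦4, 7↦0, 8↦3, 9↦2, 10↦8]  zeros at y ∈ {4, 7}
  x = 1: [0↦0, 1↦9, 2↦3, 3↦4, 4↦1, 5↦5, 6↦5, 7↦1, 8↦4, 9↦3, 10↦9]  zeros at y ∈ {0}
  x = 2: [0↦10, 1↦8, 2↦2, 3↦3, 4↦0, 5↦4, 6↦4, 7↦0, 8↦3, 9↦2, 10↦8]  zeros at y ∈ {4, 7}
  x = 3: [0↦7, 1↦5, 2↦10, 3↦0, 4↦8, 5↦1, 6↦1, 7↦8, 8↦0, 9↦10, 10↦5]  zeros at y ∈ {3, 8}
  x = 4: [0↦2, 1↦0, 2↦5, 3↦6, 4↦3, 5↦7, 6↦7, 7↦3, 8↦6, 9↦5, 10↦0]  zeros at y ∈ {1, 10}
  x = 5: [0↦6, 1↦4, 2↦9, 3↦10, 4↦7, 5↦0, 6↦0, 7↦7, 8↦10, 9↦9, 10↦4]  zeros at y ∈ {5, 6}
  x = 6: [0↦8, 1↦6, 2↦0, 3↦1, 4↦9, 5↦2, 6↦2, 7↦9, 8↦1, 9↦0, 10↦6]  zeros at y ∈ {2, 9}
  x = 7: [0↦8, 1↦6, 2↦0, 3↦1, 4↦9, 5↦2, 6↦2, 7↦9, 8↦1, 9↦0, 10↦6]  zeros at y ∈ {2, 9}
  x = 8: [0↦6, 1↦4, 2↦9, 3↦10, 4↦7, 5↦0, 6↦0, 7↦7, 8↦10, 9↦9, 10↦4]  zeros at y ∈ {5, 6}
  x = 9: [0↦2, 1↦0, 2↦5, 3↦6, 4↦3, 5↦7, 6↦7, 7↦3, 8↦6, 9↦5, 10↦0]  zeros at y ∈ {1, 10}
  x = 10: [0↦7, 1↦5, 2↦10, 3↦0, 4↦8, 5↦1, 6↦1, 7↦8, 8↦0, 9↦10, 10↦5]  zeros at y ∈ {3, 8}
Collecting zeros: affine points = {(0, 4), (0, 7), (1, 0), (2, 4), (2, 7), (3, 3), (3, 8), (4, 1), (4, 10), (5, 5), (5, 6), (6, 2), (6, 9), (7, 2), (7, 9), (8, 5), (8, 6), (9, 1), (9, 10), (10, 3), (10, 8)}.
Total count |C(F_11)_aff| = 21.


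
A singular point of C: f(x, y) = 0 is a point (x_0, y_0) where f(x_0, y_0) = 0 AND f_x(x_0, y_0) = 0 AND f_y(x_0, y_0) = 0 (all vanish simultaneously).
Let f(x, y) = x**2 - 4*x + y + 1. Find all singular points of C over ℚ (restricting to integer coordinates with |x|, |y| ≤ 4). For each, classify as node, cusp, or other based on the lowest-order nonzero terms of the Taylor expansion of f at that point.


No singular points in the scanned grid; C is smooth there.

Compute partial derivatives:
  f_x = 2*x - 4.
  f_y = 1.
f_y = 1 is a nonzero constant, so f_y never vanishes: no point (x, y) can satisfy f = f_x = f_y = 0. In particular no (x, y) ∈ {−4, ..., 4}² is singular; the curve is smooth.


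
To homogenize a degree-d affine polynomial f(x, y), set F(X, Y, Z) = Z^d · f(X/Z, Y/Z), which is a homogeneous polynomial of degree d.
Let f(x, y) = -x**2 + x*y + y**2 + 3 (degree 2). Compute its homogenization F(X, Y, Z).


F(X, Y, Z) = -X**2 + X*Y + Y**2 + 3*Z**2

deg(f) = 2.
Substitute x = X/Z, y = Y/Z into f, then multiply by Z^2.
  monomial -1·x^2·y^0 ↦ -1·X^2·Y^0·Z^0.
  monomial 1·x^1·y^1 ↦ 1·X^1·Y^1·Z^0.
  monomial 1·x^0·y^2 ↦ 1·X^0·Y^2·Z^0.
  monomial 3·x^0·y^0 ↦ 3·X^0·Y^0·Z^2.
Collecting: F(X, Y, Z) = -X**2 + X*Y + Y**2 + 3*Z**2.


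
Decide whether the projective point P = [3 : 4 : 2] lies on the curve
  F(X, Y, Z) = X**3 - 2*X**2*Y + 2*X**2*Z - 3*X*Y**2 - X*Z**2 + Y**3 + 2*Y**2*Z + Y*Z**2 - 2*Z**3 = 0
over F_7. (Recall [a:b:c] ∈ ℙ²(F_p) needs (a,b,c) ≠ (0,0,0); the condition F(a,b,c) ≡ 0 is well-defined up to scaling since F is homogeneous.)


F(3,4,2) ≡ 5 (mod 7); P is NOT on the curve.

Evaluate F(3, 4, 2) term-by-term (mod 7).
  X**3 ↦ 1·27·1·1 = 27
  -2*X**2*Y ↦ -2·9·4·1 = -72
  2*X**2*Z ↦ 2·9·1·2 = 36
  -3*X*Y**2 ↦ -3·3·16·1 = -144
  -X*Z**2 ↦ -1·3·1·4 = -12
  Y**3 ↦ 1·1·64·1 = 64
  2*Y**2*Z ↦ 2·1·16·2 = 64
  Y*Z**2 ↦ 1·1·4·4 = 16
  -2*Z**3 ↦ -2·1·1·8 = -16
Sum: F(3, 4, 2) = (27) + (-72) + (36) + (-144) + (-12) + (64) + (64) + (16) + (-16) = -37.
Reducing mod 7: -37 ≡ 5 (mod 7).
Since F(a, b, c) ≡ 5 ≠ 0 (mod 7), P does NOT lie on the curve.


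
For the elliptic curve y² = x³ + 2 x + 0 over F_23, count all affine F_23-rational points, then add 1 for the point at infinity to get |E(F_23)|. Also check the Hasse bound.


Affine points = {(0, 0), (1, 7), (1, 16), (2, 9), (2, 14), (4, 7), (4, 16), (7, 9), (7, 14), (10, 10), (10, 13), (12, 2), (12, 21), (14, 9), (14, 14), (15, 1), (15, 22), (17, 5), (17, 18), (18, 7), (18, 16), (20, 6), (20, 17)}; affine count = 23; |E(F_23)| = 24.

Discriminant check: Δ ∝ 4a³ + 27b² = 4·2³ + 27·0² = 4·8 + 27·0 ≡ 9 (mod 23). Nonzero ⇒ E is nonsingular.
For each x ∈ F_23, compute rhs = x³ + 2·x + 0 mod 23, then count y ∈ F_23 with y² ≡ rhs.
  x = 0: rhs = 0, matching y values: 0 (1 points).
  x = 1: rhs = 3, matching y values: 7, 16 (2 points).
  x = 2: rhs = 12, matching y values: 9, 14 (2 points).
  x = 3: rhs = 10, matching y values: none (0 points).
  x = 4: rhs = 3, matching y values: 7, 16 (2 points).
  x = 5: rhs = 20, matching y values: none (0 points).
  x = 6: rhs = 21, matching y values: none (0 points).
  x = 7: rhs = 12, matching y values: 9, 14 (2 points).
  x = 8: rhs = 22, matching y values: none (0 points).
  x = 9: rhs = 11, matching y values: none (0 points).
  x = 10: rhs = 8, matching y values: 10, 13 (2 points).
  x = 11: rhs = 19, matching y values: none (0 points).
  x = 12: rhs = 4, matching y values: 2, 21 (2 points).
  x = 13: rhs = 15, matching y values: none (0 points).
  x = 14: rhs = 12, matching y values: 9, 14 (2 points).
  x = 15: rhs = 1, matching y values: 1, 22 (2 points).
  x = 16: rhs = 11, matching y values: none (0 points).
  x = 17: rhs = 2, matching y values: 5, 18 (2 points).
  x = 18: rhs = 3, matching y values: 7, 16 (2 points).
  x = 19: rhs = 20, matching y values: none (0 points).
  x = 20: rhs = 13, matching y values: 6, 17 (2 points).
  x = 21: rhs = 11, matching y values: none (0 points).
  x = 22: rhs = 20, matching y values: none (0 points).
Total affine count: 23.
Full point count |E(F_23)| = 23 + 1 = 24.
Hasse bound: |24 − (23+1)| = |0| = 0 ≤ 2√23 ≈ 9.5917 ✓.
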